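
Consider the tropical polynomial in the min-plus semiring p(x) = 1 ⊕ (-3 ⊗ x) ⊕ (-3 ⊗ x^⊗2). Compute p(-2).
p(-2) = -7

A tropical monomial a ⊗ x^⊗i evaluates to a + i · x. Evaluating each term at x = -2:
  Term 0 contributes 1 + 0 · -2 = 1
  Term 1 contributes -3 + 1 · -2 = -5
  Term 2 contributes -3 + 2 · -2 = -7
p(-2) = ⊕ of these = min[1, -5, -7] = -7.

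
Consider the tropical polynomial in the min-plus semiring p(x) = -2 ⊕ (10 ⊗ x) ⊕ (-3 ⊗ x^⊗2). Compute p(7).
p(7) = -2

A tropical monomial a ⊗ x^⊗i evaluates to a + i · x. Evaluating each term at x = 7:
  Term 0 contributes -2 + 0 · 7 = -2
  Term 1 contributes 10 + 1 · 7 = 17
  Term 2 contributes -3 + 2 · 7 = 11
p(7) = ⊕ of these = min[-2, 17, 11] = -2.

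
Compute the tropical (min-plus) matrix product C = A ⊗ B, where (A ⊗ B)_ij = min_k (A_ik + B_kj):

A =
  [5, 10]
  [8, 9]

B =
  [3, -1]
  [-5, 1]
A ⊗ B =
  [5, 4]
  [4, 7]

Apply the min-plus product entry-by-entry:
  C[0][0] = min over k of (A[0][0] + B[0][0] = 5 + 3 = 8, A[0][1] + B[1][0] = 10 + -5 = 5) = 5 (attained at k = 1)
  C[0][1] = min over k of (A[0][0] + B[0][1] = 5 + -1 = 4, A[0][1] + B[1][1] = 10 + 1 = 11) = 4 (attained at k = 0)
  C[1][0] = min over k of (A[1][0] + B[0][0] = 8 + 3 = 11, A[1][1] + B[1][0] = 9 + -5 = 4) = 4 (attained at k = 1)
  C[1][1] = min over k of (A[1][0] + B[0][1] = 8 + -1 = 7, A[1][1] + B[1][1] = 9 + 1 = 10) = 7 (attained at k = 0)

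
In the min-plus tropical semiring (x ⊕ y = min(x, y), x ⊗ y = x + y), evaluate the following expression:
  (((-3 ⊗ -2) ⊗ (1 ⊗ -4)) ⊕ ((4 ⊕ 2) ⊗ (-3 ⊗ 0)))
(((-3 ⊗ -2) ⊗ (1 ⊗ -4)) ⊕ ((4 ⊕ 2) ⊗ (-3 ⊗ 0))) = -8

Expand innermost to outermost. Recall ⊕ takes the minimum of its arguments and ⊗ takes their sum. Working out the expression (((-3 ⊗ -2) ⊗ (1 ⊗ -4)) ⊕ ((4 ⊕ 2) ⊗ (-3 ⊗ 0))) gives -8.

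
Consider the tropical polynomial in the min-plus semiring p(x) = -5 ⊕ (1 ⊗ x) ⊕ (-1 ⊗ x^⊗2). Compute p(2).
p(2) = -5

A tropical monomial a ⊗ x^⊗i evaluates to a + i · x. Evaluating each term at x = 2:
  Term 0 contributes -5 + 0 · 2 = -5
  Term 1 contributes 1 + 1 · 2 = 3
  Term 2 contributes -1 + 2 · 2 = 3
p(2) = ⊕ of these = min[-5, 3, 3] = -5.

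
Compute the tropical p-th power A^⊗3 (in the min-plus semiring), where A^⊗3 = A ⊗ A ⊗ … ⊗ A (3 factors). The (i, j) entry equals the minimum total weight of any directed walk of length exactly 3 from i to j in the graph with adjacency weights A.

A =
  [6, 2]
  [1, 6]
A^⊗3 =
  [9, 5]
  [4, 9]

Each entry (A^⊗3)_ij equals the minimum over all length-3 walks i = v_0 → v_1 → … → v_3 = j of Σ_t A[v_t][v_{t+1}]. For example, for (i, j) = (0, 1) we minimise over 4 possible intermediate vertex sequences; the minimum is 5, attained along the walk 0 → 1 → 0 → 1.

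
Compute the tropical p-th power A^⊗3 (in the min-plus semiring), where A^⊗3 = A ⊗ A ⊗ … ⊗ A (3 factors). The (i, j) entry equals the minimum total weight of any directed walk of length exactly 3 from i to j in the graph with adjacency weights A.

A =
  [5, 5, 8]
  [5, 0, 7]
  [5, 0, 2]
A^⊗3 =
  [10, 5, 12]
  [5, 0, 7]
  [5, 0, 6]

Each entry (A^⊗3)_ij equals the minimum over all length-3 walks i = v_0 → v_1 → … → v_3 = j of Σ_t A[v_t][v_{t+1}]. For example, for (i, j) = (0, 2) we minimise over 9 possible intermediate vertex sequences; the minimum is 12, attained along the walk 0 → 1 → 1 → 2.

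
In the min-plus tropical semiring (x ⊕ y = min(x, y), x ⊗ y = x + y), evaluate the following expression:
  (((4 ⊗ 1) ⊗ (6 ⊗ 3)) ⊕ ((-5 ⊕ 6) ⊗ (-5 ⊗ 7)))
(((4 ⊗ 1) ⊗ (6 ⊗ 3)) ⊕ ((-5 ⊕ 6) ⊗ (-5 ⊗ 7))) = -3

Expand innermost to outermost. Recall ⊕ takes the minimum of its arguments and ⊗ takes their sum. Working out the expression (((4 ⊗ 1) ⊗ (6 ⊗ 3)) ⊕ ((-5 ⊕ 6) ⊗ (-5 ⊗ 7))) gives -3.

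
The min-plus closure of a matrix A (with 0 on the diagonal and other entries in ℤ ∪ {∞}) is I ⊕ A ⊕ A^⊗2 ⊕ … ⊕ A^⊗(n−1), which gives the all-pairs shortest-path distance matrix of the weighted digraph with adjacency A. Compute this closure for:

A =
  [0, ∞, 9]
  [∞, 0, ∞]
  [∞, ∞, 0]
Closure =
  [0, ∞, 9]
  [∞, 0, ∞]
  [∞, ∞, 0]

This is the Floyd-Warshall all-pairs shortest-path computation. For each intermediate vertex k = 0, 1, …, 2, update dist[i][j] ← min(dist[i][j], dist[i][k] + dist[k][j]). The final matrix gives, for each (i, j), the minimum total weight of any directed path from i to j (possibly empty when i = j).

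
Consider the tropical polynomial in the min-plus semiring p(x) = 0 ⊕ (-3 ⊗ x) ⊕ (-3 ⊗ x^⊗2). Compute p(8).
p(8) = 0

A tropical monomial a ⊗ x^⊗i evaluates to a + i · x. Evaluating each term at x = 8:
  Term 0 contributes 0 + 0 · 8 = 0
  Term 1 contributes -3 + 1 · 8 = 5
  Term 2 contributes -3 + 2 · 8 = 13
p(8) = ⊕ of these = min[0, 5, 13] = 0.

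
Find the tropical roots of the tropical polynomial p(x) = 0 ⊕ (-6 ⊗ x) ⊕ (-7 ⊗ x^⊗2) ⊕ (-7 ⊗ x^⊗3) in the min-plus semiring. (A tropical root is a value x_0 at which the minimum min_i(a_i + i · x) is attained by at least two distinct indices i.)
Roots: {0, 1, 6}

Each tropical root is a break point of the lower envelope of the lines y = a_i + i · x (there are 4 lines, with slopes 0, 1, ..., 3). Only the lines that attain the minimum somewhere contribute to roots; other lines are dominated. Here the surviving (envelope) indices are i = 3, i = 2, i = 1, i = 0.
Intersections between consecutive envelope lines give the roots: for adjacent envelope indices i < j the intersection is x = (a_i − a_j) / (j − i). Reading off the sorted break points: {0, 1, 6}.
Verification: at each break x_0, at least two indices attain the minimum of min_i(a_i + i · x_0).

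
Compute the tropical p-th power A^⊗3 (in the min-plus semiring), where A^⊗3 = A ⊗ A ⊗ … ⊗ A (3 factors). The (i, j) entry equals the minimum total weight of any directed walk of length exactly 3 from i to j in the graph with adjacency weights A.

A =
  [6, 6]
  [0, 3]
A^⊗3 =
  [9, 12]
  [6, 9]

Each entry (A^⊗3)_ij equals the minimum over all length-3 walks i = v_0 → v_1 → … → v_3 = j of Σ_t A[v_t][v_{t+1}]. For example, for (i, j) = (0, 1) we minimise over 4 possible intermediate vertex sequences; the minimum is 12, attained along the walk 0 → 1 → 0 → 1.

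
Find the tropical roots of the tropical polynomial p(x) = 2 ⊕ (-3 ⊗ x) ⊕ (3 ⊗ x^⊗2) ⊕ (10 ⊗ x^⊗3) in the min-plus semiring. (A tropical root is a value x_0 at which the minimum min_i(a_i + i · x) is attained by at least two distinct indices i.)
Roots: {-7, -6, 5}

Each tropical root is a break point of the lower envelope of the lines y = a_i + i · x (there are 4 lines, with slopes 0, 1, ..., 3). Only the lines that attain the minimum somewhere contribute to roots; other lines are dominated. Here the surviving (envelope) indices are i = 3, i = 2, i = 1, i = 0.
Intersections between consecutive envelope lines give the roots: for adjacent envelope indices i < j the intersection is x = (a_i − a_j) / (j − i). Reading off the sorted break points: {-7, -6, 5}.
Verification: at each break x_0, at least two indices attain the minimum of min_i(a_i + i · x_0).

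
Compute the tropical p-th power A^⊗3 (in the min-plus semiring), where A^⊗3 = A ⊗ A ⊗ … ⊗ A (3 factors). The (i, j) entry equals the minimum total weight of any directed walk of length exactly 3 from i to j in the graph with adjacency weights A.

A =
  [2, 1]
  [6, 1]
A^⊗3 =
  [6, 3]
  [8, 3]

Each entry (A^⊗3)_ij equals the minimum over all length-3 walks i = v_0 → v_1 → … → v_3 = j of Σ_t A[v_t][v_{t+1}]. For example, for (i, j) = (0, 1) we minimise over 4 possible intermediate vertex sequences; the minimum is 3, attained along the walk 0 → 1 → 1 → 1.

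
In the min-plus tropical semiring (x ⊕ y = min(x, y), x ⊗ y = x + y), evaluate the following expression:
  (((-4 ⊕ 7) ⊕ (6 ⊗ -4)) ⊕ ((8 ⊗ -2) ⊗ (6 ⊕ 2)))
(((-4 ⊕ 7) ⊕ (6 ⊗ -4)) ⊕ ((8 ⊗ -2) ⊗ (6 ⊕ 2))) = -4

Expand innermost to outermost. Recall ⊕ takes the minimum of its arguments and ⊗ takes their sum. Working out the expression (((-4 ⊕ 7) ⊕ (6 ⊗ -4)) ⊕ ((8 ⊗ -2) ⊗ (6 ⊕ 2))) gives -4.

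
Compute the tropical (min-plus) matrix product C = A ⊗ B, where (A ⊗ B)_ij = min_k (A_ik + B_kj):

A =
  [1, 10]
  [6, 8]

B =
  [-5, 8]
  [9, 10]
A ⊗ B =
  [-4, 9]
  [1, 14]

Apply the min-plus product entry-by-entry:
  C[0][0] = min over k of (A[0][0] + B[0][0] = 1 + -5 = -4, A[0][1] + B[1][0] = 10 + 9 = 19) = -4 (attained at k = 0)
  C[0][1] = min over k of (A[0][0] + B[0][1] = 1 + 8 = 9, A[0][1] + B[1][1] = 10 + 10 = 20) = 9 (attained at k = 0)
  C[1][0] = min over k of (A[1][0] + B[0][0] = 6 + -5 = 1, A[1][1] + B[1][0] = 8 + 9 = 17) = 1 (attained at k = 0)
  C[1][1] = min over k of (A[1][0] + B[0][1] = 6 + 8 = 14, A[1][1] + B[1][1] = 8 + 10 = 18) = 14 (attained at k = 0)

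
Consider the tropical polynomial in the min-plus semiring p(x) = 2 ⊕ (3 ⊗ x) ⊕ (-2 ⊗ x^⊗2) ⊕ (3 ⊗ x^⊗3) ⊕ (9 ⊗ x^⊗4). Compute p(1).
p(1) = 0

A tropical monomial a ⊗ x^⊗i evaluates to a + i · x. Evaluating each term at x = 1:
  Term 0 contributes 2 + 0 · 1 = 2
  Term 1 contributes 3 + 1 · 1 = 4
  Term 2 contributes -2 + 2 · 1 = 0
  Term 3 contributes 3 + 3 · 1 = 6
  Term 4 contributes 9 + 4 · 1 = 13
p(1) = ⊕ of these = min[2, 4, 0, 6, 13] = 0.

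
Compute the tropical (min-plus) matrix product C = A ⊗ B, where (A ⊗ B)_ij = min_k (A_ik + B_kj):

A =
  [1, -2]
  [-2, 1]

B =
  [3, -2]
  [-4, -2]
A ⊗ B =
  [-6, -4]
  [-3, -4]

Apply the min-plus product entry-by-entry:
  C[0][0] = min over k of (A[0][0] + B[0][0] = 1 + 3 = 4, A[0][1] + B[1][0] = -2 + -4 = -6) = -6 (attained at k = 1)
  C[0][1] = min over k of (A[0][0] + B[0][1] = 1 + -2 = -1, A[0][1] + B[1][1] = -2 + -2 = -4) = -4 (attained at k = 1)
  C[1][0] = min over k of (A[1][0] + B[0][0] = -2 + 3 = 1, A[1][1] + B[1][0] = 1 + -4 = -3) = -3 (attained at k = 1)
  C[1][1] = min over k of (A[1][0] + B[0][1] = -2 + -2 = -4, A[1][1] + B[1][1] = 1 + -2 = -1) = -4 (attained at k = 0)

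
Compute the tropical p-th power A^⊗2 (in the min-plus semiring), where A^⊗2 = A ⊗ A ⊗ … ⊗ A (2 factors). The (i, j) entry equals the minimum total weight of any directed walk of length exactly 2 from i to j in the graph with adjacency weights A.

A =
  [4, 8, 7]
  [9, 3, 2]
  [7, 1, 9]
A^⊗2 =
  [8, 8, 10]
  [9, 3, 5]
  [10, 4, 3]

Each entry (A^⊗2)_ij equals the minimum over all length-2 walks i = v_0 → v_1 → … → v_2 = j of Σ_t A[v_t][v_{t+1}]. For example, for (i, j) = (0, 2) we minimise over 3 possible intermediate vertex sequences; the minimum is 10, attained along the walk 0 → 1 → 2.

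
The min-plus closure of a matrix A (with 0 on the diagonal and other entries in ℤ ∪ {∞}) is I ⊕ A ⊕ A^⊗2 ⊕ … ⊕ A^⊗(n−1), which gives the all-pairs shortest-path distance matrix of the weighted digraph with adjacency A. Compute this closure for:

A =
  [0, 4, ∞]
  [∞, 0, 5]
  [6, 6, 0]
Closure =
  [0, 4, 9]
  [11, 0, 5]
  [6, 6, 0]

This is the Floyd-Warshall all-pairs shortest-path computation. For each intermediate vertex k = 0, 1, …, 2, update dist[i][j] ← min(dist[i][j], dist[i][k] + dist[k][j]). The final matrix gives, for each (i, j), the minimum total weight of any directed path from i to j (possibly empty when i = j).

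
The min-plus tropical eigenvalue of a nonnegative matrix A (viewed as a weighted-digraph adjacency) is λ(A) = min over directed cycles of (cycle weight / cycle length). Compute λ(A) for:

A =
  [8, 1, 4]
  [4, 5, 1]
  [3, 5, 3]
λ(A) = 5/3

Enumerate directed cycles and compute their means (weight / length). Sample:
  cycle 0 → 0: weight = 8, length = 1, mean = 8/1 ≈ 8.000
  cycle 1 → 1: weight = 5, length = 1, mean = 5/1 ≈ 5.000
  cycle 2 → 2: weight = 3, length = 1, mean = 3/1 ≈ 3.000
  cycle 0 → 1 → 0: weight = 5, length = 2, mean = 5/2 ≈ 2.500
  cycle 0 → 2 → 0: weight = 7, length = 2, mean = 7/2 ≈ 3.500
  cycle 1 → 0 → 1: weight = 5, length = 2, mean = 5/2 ≈ 2.500
Minimum mean = 1.667, attained e.g. along the cycle 0 → 1 → 2 → 0 with weight 5 and length 3. So λ(A) = 5/3 = 5/3.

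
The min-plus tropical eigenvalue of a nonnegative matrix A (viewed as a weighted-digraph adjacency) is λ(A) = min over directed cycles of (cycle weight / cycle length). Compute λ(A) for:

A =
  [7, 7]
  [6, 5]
λ(A) = 5

Enumerate directed cycles and compute their means (weight / length). Sample:
  cycle 0 → 0: weight = 7, length = 1, mean = 7/1 ≈ 7.000
  cycle 1 → 1: weight = 5, length = 1, mean = 5/1 ≈ 5.000
  cycle 0 → 1 → 0: weight = 13, length = 2, mean = 13/2 ≈ 6.500
  cycle 1 → 0 → 1: weight = 13, length = 2, mean = 13/2 ≈ 6.500
Minimum mean = 5.000, attained e.g. along the cycle 1 → 1 with weight 5 and length 1. So λ(A) = 5/1 = 5.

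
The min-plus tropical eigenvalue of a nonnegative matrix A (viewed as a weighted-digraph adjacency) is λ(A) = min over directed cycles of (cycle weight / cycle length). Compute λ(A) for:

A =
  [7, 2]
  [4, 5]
λ(A) = 3

Enumerate directed cycles and compute their means (weight / length). Sample:
  cycle 0 → 0: weight = 7, length = 1, mean = 7/1 ≈ 7.000
  cycle 1 → 1: weight = 5, length = 1, mean = 5/1 ≈ 5.000
  cycle 0 → 1 → 0: weight = 6, length = 2, mean = 6/2 ≈ 3.000
  cycle 1 → 0 → 1: weight = 6, length = 2, mean = 6/2 ≈ 3.000
Minimum mean = 3.000, attained e.g. along the cycle 0 → 1 → 0 with weight 6 and length 2. So λ(A) = 6/2 = 3.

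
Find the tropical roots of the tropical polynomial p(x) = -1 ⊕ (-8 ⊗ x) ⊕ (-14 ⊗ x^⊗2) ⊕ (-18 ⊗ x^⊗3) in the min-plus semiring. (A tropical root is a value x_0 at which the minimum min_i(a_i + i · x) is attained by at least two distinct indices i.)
Roots: {4, 6, 7}

Each tropical root is a break point of the lower envelope of the lines y = a_i + i · x (there are 4 lines, with slopes 0, 1, ..., 3). Only the lines that attain the minimum somewhere contribute to roots; other lines are dominated. Here the surviving (envelope) indices are i = 3, i = 2, i = 1, i = 0.
Intersections between consecutive envelope lines give the roots: for adjacent envelope indices i < j the intersection is x = (a_i − a_j) / (j − i). Reading off the sorted break points: {4, 6, 7}.
Verification: at each break x_0, at least two indices attain the minimum of min_i(a_i + i · x_0).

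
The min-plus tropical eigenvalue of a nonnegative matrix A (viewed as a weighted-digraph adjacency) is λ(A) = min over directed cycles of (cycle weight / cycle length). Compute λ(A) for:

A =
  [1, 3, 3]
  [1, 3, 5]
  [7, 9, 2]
λ(A) = 1

Enumerate directed cycles and compute their means (weight / length). Sample:
  cycle 0 → 0: weight = 1, length = 1, mean = 1/1 ≈ 1.000
  cycle 1 → 1: weight = 3, length = 1, mean = 3/1 ≈ 3.000
  cycle 2 → 2: weight = 2, length = 1, mean = 2/1 ≈ 2.000
  cycle 0 → 1 → 0: weight = 4, length = 2, mean = 4/2 ≈ 2.000
  cycle 0 → 2 → 0: weight = 10, length = 2, mean = 10/2 ≈ 5.000
  cycle 1 → 0 → 1: weight = 4, length = 2, mean = 4/2 ≈ 2.000
Minimum mean = 1.000, attained e.g. along the cycle 0 → 0 with weight 1 and length 1. So λ(A) = 1/1 = 1.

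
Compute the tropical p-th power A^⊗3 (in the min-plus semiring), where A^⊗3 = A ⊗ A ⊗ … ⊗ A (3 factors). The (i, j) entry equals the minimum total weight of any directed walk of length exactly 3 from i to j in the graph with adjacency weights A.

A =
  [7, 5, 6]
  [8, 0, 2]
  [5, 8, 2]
A^⊗3 =
  [12, 5, 7]
  [7, 0, 2]
  [9, 8, 6]

Each entry (A^⊗3)_ij equals the minimum over all length-3 walks i = v_0 → v_1 → … → v_3 = j of Σ_t A[v_t][v_{t+1}]. For example, for (i, j) = (0, 2) we minimise over 9 possible intermediate vertex sequences; the minimum is 7, attained along the walk 0 → 1 → 1 → 2.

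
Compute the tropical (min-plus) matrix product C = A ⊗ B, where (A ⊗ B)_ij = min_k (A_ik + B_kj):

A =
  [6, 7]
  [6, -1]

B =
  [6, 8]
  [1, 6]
A ⊗ B =
  [8, 13]
  [0, 5]

Apply the min-plus product entry-by-entry:
  C[0][0] = min over k of (A[0][0] + B[0][0] = 6 + 6 = 12, A[0][1] + B[1][0] = 7 + 1 = 8) = 8 (attained at k = 1)
  C[0][1] = min over k of (A[0][0] + B[0][1] = 6 + 8 = 14, A[0][1] + B[1][1] = 7 + 6 = 13) = 13 (attained at k = 1)
  C[1][0] = min over k of (A[1][0] + B[0][0] = 6 + 6 = 12, A[1][1] + B[1][0] = -1 + 1 = 0) = 0 (attained at k = 1)
  C[1][1] = min over k of (A[1][0] + B[0][1] = 6 + 8 = 14, A[1][1] + B[1][1] = -1 + 6 = 5) = 5 (attained at k = 1)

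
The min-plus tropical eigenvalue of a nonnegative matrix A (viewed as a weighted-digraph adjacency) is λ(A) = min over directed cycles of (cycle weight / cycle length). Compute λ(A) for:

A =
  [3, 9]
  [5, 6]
λ(A) = 3

Enumerate directed cycles and compute their means (weight / length). Sample:
  cycle 0 → 0: weight = 3, length = 1, mean = 3/1 ≈ 3.000
  cycle 1 → 1: weight = 6, length = 1, mean = 6/1 ≈ 6.000
  cycle 0 → 1 → 0: weight = 14, length = 2, mean = 14/2 ≈ 7.000
  cycle 1 → 0 → 1: weight = 14, length = 2, mean = 14/2 ≈ 7.000
Minimum mean = 3.000, attained e.g. along the cycle 0 → 0 with weight 3 and length 1. So λ(A) = 3/1 = 3.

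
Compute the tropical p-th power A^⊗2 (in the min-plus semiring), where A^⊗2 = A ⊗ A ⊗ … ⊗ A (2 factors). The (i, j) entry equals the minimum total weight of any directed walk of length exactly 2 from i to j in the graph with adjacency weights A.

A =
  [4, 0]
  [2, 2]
A^⊗2 =
  [2, 2]
  [4, 2]

Each entry (A^⊗2)_ij equals the minimum over all length-2 walks i = v_0 → v_1 → … → v_2 = j of Σ_t A[v_t][v_{t+1}]. For example, for (i, j) = (0, 1) we minimise over 2 possible intermediate vertex sequences; the minimum is 2, attained along the walk 0 → 1 → 1.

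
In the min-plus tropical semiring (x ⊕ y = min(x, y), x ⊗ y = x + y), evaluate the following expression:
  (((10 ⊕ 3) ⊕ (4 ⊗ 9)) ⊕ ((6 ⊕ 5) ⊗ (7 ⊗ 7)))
(((10 ⊕ 3) ⊕ (4 ⊗ 9)) ⊕ ((6 ⊕ 5) ⊗ (7 ⊗ 7))) = 3

Expand innermost to outermost. Recall ⊕ takes the minimum of its arguments and ⊗ takes their sum. Working out the expression (((10 ⊕ 3) ⊕ (4 ⊗ 9)) ⊕ ((6 ⊕ 5) ⊗ (7 ⊗ 7))) gives 3.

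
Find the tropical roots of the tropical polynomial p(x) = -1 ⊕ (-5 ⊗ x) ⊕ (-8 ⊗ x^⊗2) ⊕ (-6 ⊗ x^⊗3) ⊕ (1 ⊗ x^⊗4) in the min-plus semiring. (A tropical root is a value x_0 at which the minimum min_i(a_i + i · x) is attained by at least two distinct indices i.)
Roots: {-7, -2, 3, 4}

Each tropical root is a break point of the lower envelope of the lines y = a_i + i · x (there are 5 lines, with slopes 0, 1, ..., 4). Only the lines that attain the minimum somewhere contribute to roots; other lines are dominated. Here the surviving (envelope) indices are i = 4, i = 3, i = 2, i = 1, i = 0.
Intersections between consecutive envelope lines give the roots: for adjacent envelope indices i < j the intersection is x = (a_i − a_j) / (j − i). Reading off the sorted break points: {-7, -2, 3, 4}.
Verification: at each break x_0, at least two indices attain the minimum of min_i(a_i + i · x_0).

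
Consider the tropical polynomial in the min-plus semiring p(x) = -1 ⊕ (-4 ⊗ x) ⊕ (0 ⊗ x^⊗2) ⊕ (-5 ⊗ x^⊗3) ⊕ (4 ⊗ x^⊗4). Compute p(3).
p(3) = -1

A tropical monomial a ⊗ x^⊗i evaluates to a + i · x. Evaluating each term at x = 3:
  Term 0 contributes -1 + 0 · 3 = -1
  Term 1 contributes -4 + 1 · 3 = -1
  Term 2 contributes 0 + 2 · 3 = 6
  Term 3 contributes -5 + 3 · 3 = 4
  Term 4 contributes 4 + 4 · 3 = 16
p(3) = ⊕ of these = min[-1, -1, 6, 4, 16] = -1.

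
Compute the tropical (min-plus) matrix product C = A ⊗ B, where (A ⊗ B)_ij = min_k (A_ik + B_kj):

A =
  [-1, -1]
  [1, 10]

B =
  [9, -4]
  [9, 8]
A ⊗ B =
  [8, -5]
  [10, -3]

Apply the min-plus product entry-by-entry:
  C[0][0] = min over k of (A[0][0] + B[0][0] = -1 + 9 = 8, A[0][1] + B[1][0] = -1 + 9 = 8) = 8 (attained at k = 0)
  C[0][1] = min over k of (A[0][0] + B[0][1] = -1 + -4 = -5, A[0][1] + B[1][1] = -1 + 8 = 7) = -5 (attained at k = 0)
  C[1][0] = min over k of (A[1][0] + B[0][0] = 1 + 9 = 10, A[1][1] + B[1][0] = 10 + 9 = 19) = 10 (attained at k = 0)
  C[1][1] = min over k of (A[1][0] + B[0][1] = 1 + -4 = -3, A[1][1] + B[1][1] = 10 + 8 = 18) = -3 (attained at k = 0)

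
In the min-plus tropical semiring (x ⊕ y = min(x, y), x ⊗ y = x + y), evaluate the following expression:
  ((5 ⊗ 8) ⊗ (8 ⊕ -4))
((5 ⊗ 8) ⊗ (8 ⊕ -4)) = 9

Expand innermost to outermost. Recall ⊕ takes the minimum of its arguments and ⊗ takes their sum. Working out the expression ((5 ⊗ 8) ⊗ (8 ⊕ -4)) gives 9.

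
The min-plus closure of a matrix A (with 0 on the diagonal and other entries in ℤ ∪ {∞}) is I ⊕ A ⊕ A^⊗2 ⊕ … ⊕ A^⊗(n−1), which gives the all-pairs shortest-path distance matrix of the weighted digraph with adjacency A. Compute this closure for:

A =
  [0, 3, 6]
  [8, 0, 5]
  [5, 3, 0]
Closure =
  [0, 3, 6]
  [8, 0, 5]
  [5, 3, 0]

This is the Floyd-Warshall all-pairs shortest-path computation. For each intermediate vertex k = 0, 1, …, 2, update dist[i][j] ← min(dist[i][j], dist[i][k] + dist[k][j]). The final matrix gives, for each (i, j), the minimum total weight of any directed path from i to j (possibly empty when i = j).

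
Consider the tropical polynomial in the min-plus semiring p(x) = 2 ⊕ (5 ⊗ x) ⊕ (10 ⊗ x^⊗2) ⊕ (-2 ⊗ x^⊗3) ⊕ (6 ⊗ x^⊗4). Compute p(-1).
p(-1) = -5

A tropical monomial a ⊗ x^⊗i evaluates to a + i · x. Evaluating each term at x = -1:
  Term 0 contributes 2 + 0 · -1 = 2
  Term 1 contributes 5 + 1 · -1 = 4
  Term 2 contributes 10 + 2 · -1 = 8
  Term 3 contributes -2 + 3 · -1 = -5
  Term 4 contributes 6 + 4 · -1 = 2
p(-1) = ⊕ of these = min[2, 4, 8, -5, 2] = -5.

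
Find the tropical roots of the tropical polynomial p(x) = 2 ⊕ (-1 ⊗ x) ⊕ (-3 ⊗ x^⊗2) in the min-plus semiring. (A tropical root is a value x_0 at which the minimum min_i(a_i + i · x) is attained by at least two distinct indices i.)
Roots: {2, 3}

Each tropical root is a break point of the lower envelope of the lines y = a_i + i · x (there are 3 lines, with slopes 0, 1, ..., 2). Only the lines that attain the minimum somewhere contribute to roots; other lines are dominated. Here the surviving (envelope) indices are i = 2, i = 1, i = 0.
Intersections between consecutive envelope lines give the roots: for adjacent envelope indices i < j the intersection is x = (a_i − a_j) / (j − i). Reading off the sorted break points: {2, 3}.
Verification: at each break x_0, at least two indices attain the minimum of min_i(a_i + i · x_0).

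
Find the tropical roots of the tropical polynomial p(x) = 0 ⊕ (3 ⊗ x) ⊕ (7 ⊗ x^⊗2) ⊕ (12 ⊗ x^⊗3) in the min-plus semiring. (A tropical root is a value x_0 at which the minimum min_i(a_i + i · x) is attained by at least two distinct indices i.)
Roots: {-5, -4, -3}

Each tropical root is a break point of the lower envelope of the lines y = a_i + i · x (there are 4 lines, with slopes 0, 1, ..., 3). Only the lines that attain the minimum somewhere contribute to roots; other lines are dominated. Here the surviving (envelope) indices are i = 3, i = 2, i = 1, i = 0.
Intersections between consecutive envelope lines give the roots: for adjacent envelope indices i < j the intersection is x = (a_i − a_j) / (j − i). Reading off the sorted break points: {-5, -4, -3}.
Verification: at each break x_0, at least two indices attain the minimum of min_i(a_i + i · x_0).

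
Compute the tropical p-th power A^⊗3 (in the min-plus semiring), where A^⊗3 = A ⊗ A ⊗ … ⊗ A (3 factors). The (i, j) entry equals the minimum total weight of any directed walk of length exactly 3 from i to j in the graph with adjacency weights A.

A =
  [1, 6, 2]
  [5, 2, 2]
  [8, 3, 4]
A^⊗3 =
  [3, 6, 4]
  [7, 6, 6]
  [9, 7, 7]

Each entry (A^⊗3)_ij equals the minimum over all length-3 walks i = v_0 → v_1 → … → v_3 = j of Σ_t A[v_t][v_{t+1}]. For example, for (i, j) = (0, 2) we minimise over 9 possible intermediate vertex sequences; the minimum is 4, attained along the walk 0 → 0 → 0 → 2.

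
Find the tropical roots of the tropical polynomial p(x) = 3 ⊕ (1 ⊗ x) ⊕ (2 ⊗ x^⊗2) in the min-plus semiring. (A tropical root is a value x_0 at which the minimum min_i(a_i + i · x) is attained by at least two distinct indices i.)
Roots: {-1, 2}

Each tropical root is a break point of the lower envelope of the lines y = a_i + i · x (there are 3 lines, with slopes 0, 1, ..., 2). Only the lines that attain the minimum somewhere contribute to roots; other lines are dominated. Here the surviving (envelope) indices are i = 2, i = 1, i = 0.
Intersections between consecutive envelope lines give the roots: for adjacent envelope indices i < j the intersection is x = (a_i − a_j) / (j − i). Reading off the sorted break points: {-1, 2}.
Verification: at each break x_0, at least two indices attain the minimum of min_i(a_i + i · x_0).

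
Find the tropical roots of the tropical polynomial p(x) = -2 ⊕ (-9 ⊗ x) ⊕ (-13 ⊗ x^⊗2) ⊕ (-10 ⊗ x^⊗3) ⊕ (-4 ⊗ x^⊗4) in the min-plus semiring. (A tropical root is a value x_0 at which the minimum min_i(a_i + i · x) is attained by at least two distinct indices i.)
Roots: {-6, -3, 4, 7}

Each tropical root is a break point of the lower envelope of the lines y = a_i + i · x (there are 5 lines, with slopes 0, 1, ..., 4). Only the lines that attain the minimum somewhere contribute to roots; other lines are dominated. Here the surviving (envelope) indices are i = 4, i = 3, i = 2, i = 1, i = 0.
Intersections between consecutive envelope lines give the roots: for adjacent envelope indices i < j the intersection is x = (a_i − a_j) / (j − i). Reading off the sorted break points: {-6, -3, 4, 7}.
Verification: at each break x_0, at least two indices attain the minimum of min_i(a_i + i · x_0).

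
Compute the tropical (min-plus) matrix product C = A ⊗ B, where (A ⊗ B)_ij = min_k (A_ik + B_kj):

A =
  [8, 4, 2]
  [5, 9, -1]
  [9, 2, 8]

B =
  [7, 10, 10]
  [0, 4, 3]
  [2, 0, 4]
A ⊗ B =
  [4, 2, 6]
  [1, -1, 3]
  [2, 6, 5]

Apply the min-plus product entry-by-entry:
  C[0][0] = min over k of (A[0][0] + B[0][0] = 8 + 7 = 15, A[0][1] + B[1][0] = 4 + 0 = 4, A[0][2] + B[2][0] = 2 + 2 = 4) = 4 (attained at k = 1)
  C[0][1] = min over k of (A[0][0] + B[0][1] = 8 + 10 = 18, A[0][1] + B[1][1] = 4 + 4 = 8, A[0][2] + B[2][1] = 2 + 0 = 2) = 2 (attained at k = 2)
  C[0][2] = min over k of (A[0][0] + B[0][2] = 8 + 10 = 18, A[0][1] + B[1][2] = 4 + 3 = 7, A[0][2] + B[2][2] = 2 + 4 = 6) = 6 (attained at k = 2)
  C[1][0] = min over k of (A[1][0] + B[0][0] = 5 + 7 = 12, A[1][1] + B[1][0] = 9 + 0 = 9, A[1][2] + B[2][0] = -1 + 2 = 1) = 1 (attained at k = 2)
  C[1][1] = min over k of (A[1][0] + B[0][1] = 5 + 10 = 15, A[1][1] + B[1][1] = 9 + 4 = 13, A[1][2] + B[2][1] = -1 + 0 = -1) = -1 (attained at k = 2)
  C[1][2] = min over k of (A[1][0] + B[0][2] = 5 + 10 = 15, A[1][1] + B[1][2] = 9 + 3 = 12, A[1][2] + B[2][2] = -1 + 4 = 3) = 3 (attained at k = 2)
  C[2][0] = min over k of (A[2][0] + B[0][0] = 9 + 7 = 16, A[2][1] + B[1][0] = 2 + 0 = 2, A[2][2] + B[2][0] = 8 + 2 = 10) = 2 (attained at k = 1)
  C[2][1] = min over k of (A[2][0] + B[0][1] = 9 + 10 = 19, A[2][1] + B[1][1] = 2 + 4 = 6, A[2][2] + B[2][1] = 8 + 0 = 8) = 6 (attained at k = 1)
  C[2][2] = min over k of (A[2][0] + B[0][2] = 9 + 10 = 19, A[2][1] + B[1][2] = 2 + 3 = 5, A[2][2] + B[2][2] = 8 + 4 = 12) = 5 (attained at k = 1)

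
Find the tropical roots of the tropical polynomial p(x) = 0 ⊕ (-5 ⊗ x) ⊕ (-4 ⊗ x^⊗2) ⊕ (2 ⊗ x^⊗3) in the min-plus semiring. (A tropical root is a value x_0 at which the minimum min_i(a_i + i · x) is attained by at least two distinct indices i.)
Roots: {-6, -1, 5}

Each tropical root is a break point of the lower envelope of the lines y = a_i + i · x (there are 4 lines, with slopes 0, 1, ..., 3). Only the lines that attain the minimum somewhere contribute to roots; other lines are dominated. Here the surviving (envelope) indices are i = 3, i = 2, i = 1, i = 0.
Intersections between consecutive envelope lines give the roots: for adjacent envelope indices i < j the intersection is x = (a_i − a_j) / (j − i). Reading off the sorted break points: {-6, -1, 5}.
Verification: at each break x_0, at least two indices attain the minimum of min_i(a_i + i · x_0).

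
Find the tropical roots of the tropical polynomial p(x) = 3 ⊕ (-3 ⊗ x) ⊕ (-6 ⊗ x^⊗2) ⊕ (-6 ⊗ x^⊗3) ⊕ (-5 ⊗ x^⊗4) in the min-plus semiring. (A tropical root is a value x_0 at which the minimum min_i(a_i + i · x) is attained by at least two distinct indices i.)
Roots: {-1, 0, 3, 6}

Each tropical root is a break point of the lower envelope of the lines y = a_i + i · x (there are 5 lines, with slopes 0, 1, ..., 4). Only the lines that attain the minimum somewhere contribute to roots; other lines are dominated. Here the surviving (envelope) indices are i = 4, i = 3, i = 2, i = 1, i = 0.
Intersections between consecutive envelope lines give the roots: for adjacent envelope indices i < j the intersection is x = (a_i − a_j) / (j − i). Reading off the sorted break points: {-1, 0, 3, 6}.
Verification: at each break x_0, at least two indices attain the minimum of min_i(a_i + i · x_0).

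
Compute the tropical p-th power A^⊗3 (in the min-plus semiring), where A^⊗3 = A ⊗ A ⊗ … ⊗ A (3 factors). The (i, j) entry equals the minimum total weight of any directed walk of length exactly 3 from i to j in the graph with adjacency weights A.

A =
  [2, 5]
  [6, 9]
A^⊗3 =
  [6, 9]
  [10, 13]

Each entry (A^⊗3)_ij equals the minimum over all length-3 walks i = v_0 → v_1 → … → v_3 = j of Σ_t A[v_t][v_{t+1}]. For example, for (i, j) = (0, 1) we minimise over 4 possible intermediate vertex sequences; the minimum is 9, attained along the walk 0 → 0 → 0 → 1.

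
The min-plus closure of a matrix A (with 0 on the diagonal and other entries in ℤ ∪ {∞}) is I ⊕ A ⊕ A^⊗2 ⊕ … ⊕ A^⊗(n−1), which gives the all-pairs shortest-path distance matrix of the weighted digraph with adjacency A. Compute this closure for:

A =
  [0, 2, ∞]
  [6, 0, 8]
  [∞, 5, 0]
Closure =
  [0, 2, 10]
  [6, 0, 8]
  [11, 5, 0]

This is the Floyd-Warshall all-pairs shortest-path computation. For each intermediate vertex k = 0, 1, …, 2, update dist[i][j] ← min(dist[i][j], dist[i][k] + dist[k][j]). The final matrix gives, for each (i, j), the minimum total weight of any directed path from i to j (possibly empty when i = j).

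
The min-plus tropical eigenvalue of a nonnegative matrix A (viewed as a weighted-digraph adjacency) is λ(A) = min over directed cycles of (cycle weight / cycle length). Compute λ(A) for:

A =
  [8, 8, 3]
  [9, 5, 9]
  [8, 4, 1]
λ(A) = 1

Enumerate directed cycles and compute their means (weight / length). Sample:
  cycle 0 → 0: weight = 8, length = 1, mean = 8/1 ≈ 8.000
  cycle 1 → 1: weight = 5, length = 1, mean = 5/1 ≈ 5.000
  cycle 2 → 2: weight = 1, length = 1, mean = 1/1 ≈ 1.000
  cycle 0 → 1 → 0: weight = 17, length = 2, mean = 17/2 ≈ 8.500
  cycle 0 → 2 → 0: weight = 11, length = 2, mean = 11/2 ≈ 5.500
  cycle 1 → 0 → 1: weight = 17, length = 2, mean = 17/2 ≈ 8.500
Minimum mean = 1.000, attained e.g. along the cycle 2 → 2 with weight 1 and length 1. So λ(A) = 1/1 = 1.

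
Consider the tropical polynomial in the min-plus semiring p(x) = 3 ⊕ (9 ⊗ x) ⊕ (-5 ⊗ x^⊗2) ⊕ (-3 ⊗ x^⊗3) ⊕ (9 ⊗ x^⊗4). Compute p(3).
p(3) = 1

A tropical monomial a ⊗ x^⊗i evaluates to a + i · x. Evaluating each term at x = 3:
  Term 0 contributes 3 + 0 · 3 = 3
  Term 1 contributes 9 + 1 · 3 = 12
  Term 2 contributes -5 + 2 · 3 = 1
  Term 3 contributes -3 + 3 · 3 = 6
  Term 4 contributes 9 + 4 · 3 = 21
p(3) = ⊕ of these = min[3, 12, 1, 6, 21] = 1.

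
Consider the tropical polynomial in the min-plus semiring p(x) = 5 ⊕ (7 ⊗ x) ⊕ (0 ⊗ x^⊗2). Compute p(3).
p(3) = 5

A tropical monomial a ⊗ x^⊗i evaluates to a + i · x. Evaluating each term at x = 3:
  Term 0 contributes 5 + 0 · 3 = 5
  Term 1 contributes 7 + 1 · 3 = 10
  Term 2 contributes 0 + 2 · 3 = 6
p(3) = ⊕ of these = min[5, 10, 6] = 5.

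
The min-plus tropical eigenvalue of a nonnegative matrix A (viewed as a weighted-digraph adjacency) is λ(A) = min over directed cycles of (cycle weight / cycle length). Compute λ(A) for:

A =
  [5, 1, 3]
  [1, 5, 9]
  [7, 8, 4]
λ(A) = 1

Enumerate directed cycles and compute their means (weight / length). Sample:
  cycle 0 → 0: weight = 5, length = 1, mean = 5/1 ≈ 5.000
  cycle 1 → 1: weight = 5, length = 1, mean = 5/1 ≈ 5.000
  cycle 2 → 2: weight = 4, length = 1, mean = 4/1 ≈ 4.000
  cycle 0 → 1 → 0: weight = 2, length = 2, mean = 2/2 ≈ 1.000
  cycle 0 → 2 → 0: weight = 10, length = 2, mean = 10/2 ≈ 5.000
  cycle 1 → 0 → 1: weight = 2, length = 2, mean = 2/2 ≈ 1.000
Minimum mean = 1.000, attained e.g. along the cycle 0 → 1 → 0 with weight 2 and length 2. So λ(A) = 2/2 = 1.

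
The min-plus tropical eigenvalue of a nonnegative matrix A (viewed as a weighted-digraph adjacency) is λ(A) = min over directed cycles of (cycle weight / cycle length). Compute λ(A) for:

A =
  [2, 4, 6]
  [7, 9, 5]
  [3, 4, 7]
λ(A) = 2

Enumerate directed cycles and compute their means (weight / length). Sample:
  cycle 0 → 0: weight = 2, length = 1, mean = 2/1 ≈ 2.000
  cycle 1 → 1: weight = 9, length = 1, mean = 9/1 ≈ 9.000
  cycle 2 → 2: weight = 7, length = 1, mean = 7/1 ≈ 7.000
  cycle 0 → 1 → 0: weight = 11, length = 2, mean = 11/2 ≈ 5.500
  cycle 0 → 2 → 0: weight = 9, length = 2, mean = 9/2 ≈ 4.500
  cycle 1 → 0 → 1: weight = 11, length = 2, mean = 11/2 ≈ 5.500
Minimum mean = 2.000, attained e.g. along the cycle 0 → 0 with weight 2 and length 1. So λ(A) = 2/1 = 2.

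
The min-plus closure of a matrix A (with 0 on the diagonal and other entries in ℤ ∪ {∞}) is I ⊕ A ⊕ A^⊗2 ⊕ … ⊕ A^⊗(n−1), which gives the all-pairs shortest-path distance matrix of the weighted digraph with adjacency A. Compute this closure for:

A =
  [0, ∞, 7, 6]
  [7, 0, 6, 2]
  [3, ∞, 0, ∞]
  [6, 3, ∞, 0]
Closure =
  [0, 9, 7, 6]
  [7, 0, 6, 2]
  [3, 12, 0, 9]
  [6, 3, 9, 0]

This is the Floyd-Warshall all-pairs shortest-path computation. For each intermediate vertex k = 0, 1, …, 3, update dist[i][j] ← min(dist[i][j], dist[i][k] + dist[k][j]). The final matrix gives, for each (i, j), the minimum total weight of any directed path from i to j (possibly empty when i = j).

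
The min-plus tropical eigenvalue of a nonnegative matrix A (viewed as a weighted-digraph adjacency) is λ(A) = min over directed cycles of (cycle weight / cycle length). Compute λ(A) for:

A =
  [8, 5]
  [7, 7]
λ(A) = 6

Enumerate directed cycles and compute their means (weight / length). Sample:
  cycle 0 → 0: weight = 8, length = 1, mean = 8/1 ≈ 8.000
  cycle 1 → 1: weight = 7, length = 1, mean = 7/1 ≈ 7.000
  cycle 0 → 1 → 0: weight = 12, length = 2, mean = 12/2 ≈ 6.000
  cycle 1 → 0 → 1: weight = 12, length = 2, mean = 12/2 ≈ 6.000
Minimum mean = 6.000, attained e.g. along the cycle 0 → 1 → 0 with weight 12 and length 2. So λ(A) = 12/2 = 6.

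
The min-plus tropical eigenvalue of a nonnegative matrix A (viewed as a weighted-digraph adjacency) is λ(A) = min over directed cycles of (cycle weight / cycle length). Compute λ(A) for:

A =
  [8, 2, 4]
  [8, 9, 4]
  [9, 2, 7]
λ(A) = 3

Enumerate directed cycles and compute their means (weight / length). Sample:
  cycle 0 → 0: weight = 8, length = 1, mean = 8/1 ≈ 8.000
  cycle 1 → 1: weight = 9, length = 1, mean = 9/1 ≈ 9.000
  cycle 2 → 2: weight = 7, length = 1, mean = 7/1 ≈ 7.000
  cycle 0 → 1 → 0: weight = 10, length = 2, mean = 10/2 ≈ 5.000
  cycle 0 → 2 → 0: weight = 13, length = 2, mean = 13/2 ≈ 6.500
  cycle 1 → 0 → 1: weight = 10, length = 2, mean = 10/2 ≈ 5.000
Minimum mean = 3.000, attained e.g. along the cycle 1 → 2 → 1 with weight 6 and length 2. So λ(A) = 6/2 = 3.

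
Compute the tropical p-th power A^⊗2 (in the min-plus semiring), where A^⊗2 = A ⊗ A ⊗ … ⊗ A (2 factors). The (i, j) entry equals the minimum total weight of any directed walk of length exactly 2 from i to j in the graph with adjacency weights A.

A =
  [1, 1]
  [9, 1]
A^⊗2 =
  [2, 2]
  [10, 2]

Each entry (A^⊗2)_ij equals the minimum over all length-2 walks i = v_0 → v_1 → … → v_2 = j of Σ_t A[v_t][v_{t+1}]. For example, for (i, j) = (0, 1) we minimise over 2 possible intermediate vertex sequences; the minimum is 2, attained along the walk 0 → 0 → 1.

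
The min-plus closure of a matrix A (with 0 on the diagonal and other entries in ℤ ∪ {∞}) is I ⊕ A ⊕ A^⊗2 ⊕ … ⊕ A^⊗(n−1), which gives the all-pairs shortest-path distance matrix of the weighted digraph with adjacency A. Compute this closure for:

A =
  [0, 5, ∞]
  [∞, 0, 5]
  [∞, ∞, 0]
Closure =
  [0, 5, 10]
  [∞, 0, 5]
  [∞, ∞, 0]

This is the Floyd-Warshall all-pairs shortest-path computation. For each intermediate vertex k = 0, 1, …, 2, update dist[i][j] ← min(dist[i][j], dist[i][k] + dist[k][j]). The final matrix gives, for each (i, j), the minimum total weight of any directed path from i to j (possibly empty when i = j).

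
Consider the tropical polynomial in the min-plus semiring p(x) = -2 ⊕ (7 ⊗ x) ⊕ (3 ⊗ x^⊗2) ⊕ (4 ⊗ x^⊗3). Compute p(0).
p(0) = -2

A tropical monomial a ⊗ x^⊗i evaluates to a + i · x. Evaluating each term at x = 0:
  Term 0 contributes -2 + 0 · 0 = -2
  Term 1 contributes 7 + 1 · 0 = 7
  Term 2 contributes 3 + 2 · 0 = 3
  Term 3 contributes 4 + 3 · 0 = 4
p(0) = ⊕ of these = min[-2, 7, 3, 4] = -2.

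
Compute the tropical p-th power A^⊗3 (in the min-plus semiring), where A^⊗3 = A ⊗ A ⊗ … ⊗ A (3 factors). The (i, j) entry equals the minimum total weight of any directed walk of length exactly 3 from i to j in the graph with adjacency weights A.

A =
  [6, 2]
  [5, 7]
A^⊗3 =
  [13, 9]
  [12, 13]

Each entry (A^⊗3)_ij equals the minimum over all length-3 walks i = v_0 → v_1 → … → v_3 = j of Σ_t A[v_t][v_{t+1}]. For example, for (i, j) = (0, 1) we minimise over 4 possible intermediate vertex sequences; the minimum is 9, attained along the walk 0 → 1 → 0 → 1.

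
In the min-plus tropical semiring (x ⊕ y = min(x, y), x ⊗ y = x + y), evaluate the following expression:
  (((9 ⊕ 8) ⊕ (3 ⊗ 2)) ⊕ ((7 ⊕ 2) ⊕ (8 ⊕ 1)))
(((9 ⊕ 8) ⊕ (3 ⊗ 2)) ⊕ ((7 ⊕ 2) ⊕ (8 ⊕ 1))) = 1

Expand innermost to outermost. Recall ⊕ takes the minimum of its arguments and ⊗ takes their sum. Working out the expression (((9 ⊕ 8) ⊕ (3 ⊗ 2)) ⊕ ((7 ⊕ 2) ⊕ (8 ⊕ 1))) gives 1.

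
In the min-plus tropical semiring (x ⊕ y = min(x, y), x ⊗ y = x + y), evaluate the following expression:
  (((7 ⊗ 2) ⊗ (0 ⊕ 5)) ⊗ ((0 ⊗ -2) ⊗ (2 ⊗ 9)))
(((7 ⊗ 2) ⊗ (0 ⊕ 5)) ⊗ ((0 ⊗ -2) ⊗ (2 ⊗ 9))) = 18

Expand innermost to outermost. Recall ⊕ takes the minimum of its arguments and ⊗ takes their sum. Working out the expression (((7 ⊗ 2) ⊗ (0 ⊕ 5)) ⊗ ((0 ⊗ -2) ⊗ (2 ⊗ 9))) gives 18.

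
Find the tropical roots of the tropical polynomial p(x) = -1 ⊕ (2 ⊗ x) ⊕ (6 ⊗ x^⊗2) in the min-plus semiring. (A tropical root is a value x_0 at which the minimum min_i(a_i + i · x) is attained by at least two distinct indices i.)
Roots: {-4, -3}

Each tropical root is a break point of the lower envelope of the lines y = a_i + i · x (there are 3 lines, with slopes 0, 1, ..., 2). Only the lines that attain the minimum somewhere contribute to roots; other lines are dominated. Here the surviving (envelope) indices are i = 2, i = 1, i = 0.
Intersections between consecutive envelope lines give the roots: for adjacent envelope indices i < j the intersection is x = (a_i − a_j) / (j − i). Reading off the sorted break points: {-4, -3}.
Verification: at each break x_0, at least two indices attain the minimum of min_i(a_i + i · x_0).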